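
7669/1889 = 7669/1889 = 4.06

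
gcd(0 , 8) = 8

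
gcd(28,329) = 7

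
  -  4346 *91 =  -395486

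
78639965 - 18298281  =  60341684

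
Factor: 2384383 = 2384383^1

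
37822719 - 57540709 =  - 19717990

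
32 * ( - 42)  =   - 1344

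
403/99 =4 + 7/99  =  4.07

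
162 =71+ 91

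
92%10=2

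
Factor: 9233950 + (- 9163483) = 70467 = 3^1*83^1 * 283^1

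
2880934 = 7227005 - 4346071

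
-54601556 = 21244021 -75845577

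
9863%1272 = 959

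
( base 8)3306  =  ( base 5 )23414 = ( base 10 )1734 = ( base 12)1006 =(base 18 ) 566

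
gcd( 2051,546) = 7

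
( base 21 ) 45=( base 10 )89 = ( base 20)49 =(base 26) 3b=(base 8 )131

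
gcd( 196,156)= 4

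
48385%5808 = 1921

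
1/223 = 1/223 = 0.00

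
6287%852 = 323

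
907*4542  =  4119594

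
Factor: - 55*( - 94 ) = 2^1*5^1*11^1*47^1  =  5170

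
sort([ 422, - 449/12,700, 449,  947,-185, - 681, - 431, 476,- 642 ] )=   [-681, - 642, - 431  ,  -  185, - 449/12  ,  422, 449,  476, 700, 947]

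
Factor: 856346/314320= 2^( - 3)*  5^( - 1) * 3929^ ( - 1 )*428173^1 = 428173/157160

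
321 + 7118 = 7439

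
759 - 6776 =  - 6017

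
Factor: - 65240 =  - 2^3*5^1*7^1*233^1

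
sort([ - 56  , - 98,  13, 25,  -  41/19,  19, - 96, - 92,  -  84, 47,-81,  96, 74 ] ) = [ - 98,-96, - 92, - 84, - 81, - 56, - 41/19, 13, 19,  25,  47,  74, 96]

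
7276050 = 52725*138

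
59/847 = 59/847 = 0.07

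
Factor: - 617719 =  - 617719^1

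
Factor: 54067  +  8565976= 8620043^1 = 8620043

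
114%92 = 22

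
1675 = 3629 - 1954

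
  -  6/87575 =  - 1+87569/87575 = -0.00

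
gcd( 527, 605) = 1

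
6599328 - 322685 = 6276643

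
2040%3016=2040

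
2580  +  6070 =8650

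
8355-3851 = 4504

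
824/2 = 412 =412.00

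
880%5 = 0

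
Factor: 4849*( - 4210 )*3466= - 70755929140 = - 2^2*5^1*13^1 * 373^1 * 421^1*1733^1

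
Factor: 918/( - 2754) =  - 1/3 =-3^( - 1) 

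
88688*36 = 3192768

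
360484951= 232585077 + 127899874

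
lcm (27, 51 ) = 459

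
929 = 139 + 790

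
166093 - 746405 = - 580312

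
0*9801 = 0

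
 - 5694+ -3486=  - 9180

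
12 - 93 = - 81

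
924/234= 3 + 37/39= 3.95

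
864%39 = 6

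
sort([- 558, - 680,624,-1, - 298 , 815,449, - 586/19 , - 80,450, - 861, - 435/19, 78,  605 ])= [ - 861, - 680, - 558, - 298, - 80,- 586/19, - 435/19, - 1,78,449,450,605, 624,815] 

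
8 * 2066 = 16528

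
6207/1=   6207 = 6207.00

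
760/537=1 + 223/537 = 1.42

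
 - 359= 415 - 774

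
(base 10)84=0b1010100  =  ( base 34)2g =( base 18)4C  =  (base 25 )39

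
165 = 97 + 68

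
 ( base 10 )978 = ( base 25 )1e3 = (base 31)10H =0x3D2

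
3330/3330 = 1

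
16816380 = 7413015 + 9403365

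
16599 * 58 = 962742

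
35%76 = 35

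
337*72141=24311517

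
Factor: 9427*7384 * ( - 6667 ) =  - 464082989656 = - 2^3*11^1*13^1*59^1*71^1 * 113^1*857^1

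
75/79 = 75/79=0.95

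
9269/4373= 2 + 523/4373 = 2.12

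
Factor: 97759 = 29^1*3371^1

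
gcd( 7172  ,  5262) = 2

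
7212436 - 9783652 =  -2571216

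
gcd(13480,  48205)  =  5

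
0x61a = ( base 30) 1m2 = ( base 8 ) 3032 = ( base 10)1562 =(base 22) 350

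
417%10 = 7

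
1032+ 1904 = 2936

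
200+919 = 1119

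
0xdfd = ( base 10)3581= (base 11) 2766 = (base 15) 10db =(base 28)4fp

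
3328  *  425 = 1414400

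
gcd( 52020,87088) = 4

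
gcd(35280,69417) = 9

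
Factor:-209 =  - 11^1* 19^1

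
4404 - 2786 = 1618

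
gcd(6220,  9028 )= 4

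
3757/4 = 3757/4 = 939.25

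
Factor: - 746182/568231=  - 2^1 * 373091^1*568231^( - 1) 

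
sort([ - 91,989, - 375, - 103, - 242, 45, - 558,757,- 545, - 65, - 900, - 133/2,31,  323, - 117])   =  [ - 900 , -558, - 545,-375, - 242, - 117, - 103, - 91,  -  133/2, - 65, 31,  45, 323, 757, 989]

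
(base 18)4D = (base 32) 2l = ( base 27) 34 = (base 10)85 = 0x55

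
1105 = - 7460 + 8565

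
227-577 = -350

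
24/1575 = 8/525 = 0.02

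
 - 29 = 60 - 89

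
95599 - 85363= 10236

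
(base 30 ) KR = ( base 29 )LI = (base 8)1163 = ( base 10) 627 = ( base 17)22F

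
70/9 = 7 + 7/9 = 7.78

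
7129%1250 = 879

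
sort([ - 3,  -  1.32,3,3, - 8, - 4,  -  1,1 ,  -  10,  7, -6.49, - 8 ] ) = [-10,  -  8,  -  8, - 6.49, - 4,- 3, - 1.32,-1,1,3,3,7] 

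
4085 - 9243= - 5158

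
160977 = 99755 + 61222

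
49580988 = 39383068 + 10197920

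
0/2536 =0=0.00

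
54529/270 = 54529/270=   201.96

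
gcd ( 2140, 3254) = 2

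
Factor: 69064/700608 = 97/984=2^( - 3 )* 3^( - 1)*41^(-1)*97^1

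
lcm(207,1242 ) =1242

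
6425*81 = 520425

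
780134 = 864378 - 84244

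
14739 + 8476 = 23215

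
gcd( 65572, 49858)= 194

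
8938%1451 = 232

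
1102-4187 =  - 3085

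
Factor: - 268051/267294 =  - 2^(- 1)*3^( - 1)*7^1*149^1*257^1*44549^( - 1)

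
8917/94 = 94+81/94 =94.86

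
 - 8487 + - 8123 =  - 16610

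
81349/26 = 81349/26= 3128.81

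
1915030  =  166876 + 1748154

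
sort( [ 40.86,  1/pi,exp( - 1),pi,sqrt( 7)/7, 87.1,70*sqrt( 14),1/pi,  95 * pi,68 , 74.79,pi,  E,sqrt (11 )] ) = [1/pi,1/pi, exp( - 1), sqrt( 7 ) /7,E,pi,pi,sqrt( 11) , 40.86,68, 74.79,87.1,70*sqrt( 14), 95*pi ]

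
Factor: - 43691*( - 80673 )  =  3^1*26891^1*43691^1 = 3524684043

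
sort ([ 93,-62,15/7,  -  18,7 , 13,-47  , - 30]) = [-62,-47, - 30,-18,15/7, 7,13, 93]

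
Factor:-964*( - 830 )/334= 2^2*5^1*83^1*167^( - 1)*241^1 = 400060/167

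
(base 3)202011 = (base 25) LJ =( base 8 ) 1040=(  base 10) 544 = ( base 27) k4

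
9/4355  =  9/4355 = 0.00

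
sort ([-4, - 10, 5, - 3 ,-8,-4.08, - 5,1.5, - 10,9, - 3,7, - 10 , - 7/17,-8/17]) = [ - 10, - 10 , - 10, - 8,- 5 , -4.08,- 4, - 3, - 3, - 8/17, - 7/17,1.5 , 5, 7, 9]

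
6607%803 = 183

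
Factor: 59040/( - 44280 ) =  - 2^2 * 3^(-1) = - 4/3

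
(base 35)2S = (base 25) 3n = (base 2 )1100010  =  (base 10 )98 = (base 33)2W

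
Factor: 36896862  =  2^1*3^1*6149477^1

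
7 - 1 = 6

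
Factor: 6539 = 13^1 *503^1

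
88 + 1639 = 1727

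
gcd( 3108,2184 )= 84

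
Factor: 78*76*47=278616 = 2^3*3^1*13^1*19^1*47^1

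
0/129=0 = 0.00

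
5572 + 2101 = 7673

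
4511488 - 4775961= - 264473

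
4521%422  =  301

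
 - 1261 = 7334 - 8595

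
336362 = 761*442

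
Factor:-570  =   - 2^1*3^1*5^1 * 19^1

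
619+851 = 1470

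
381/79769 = 381/79769 = 0.00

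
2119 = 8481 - 6362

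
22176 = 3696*6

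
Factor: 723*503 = 3^1*241^1*503^1 = 363669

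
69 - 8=61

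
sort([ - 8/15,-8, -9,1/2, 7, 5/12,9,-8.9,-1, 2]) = [ - 9,-8.9,-8, - 1,-8/15, 5/12, 1/2, 2,7, 9]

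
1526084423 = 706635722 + 819448701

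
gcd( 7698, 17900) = 2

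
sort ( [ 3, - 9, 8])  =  [ - 9,3,8]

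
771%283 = 205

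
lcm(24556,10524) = 73668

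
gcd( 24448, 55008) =6112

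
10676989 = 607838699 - 597161710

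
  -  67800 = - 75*904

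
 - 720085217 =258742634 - 978827851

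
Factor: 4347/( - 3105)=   -  7/5=- 5^( - 1)*7^1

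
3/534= 1/178 = 0.01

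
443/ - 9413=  - 1 + 8970/9413 =-  0.05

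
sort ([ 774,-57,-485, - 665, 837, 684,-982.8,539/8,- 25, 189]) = [  -  982.8, - 665, - 485, - 57, - 25 , 539/8,189, 684, 774, 837 ]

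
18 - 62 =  -44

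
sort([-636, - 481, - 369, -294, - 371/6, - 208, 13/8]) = [ - 636, - 481 , - 369, -294, - 208 , - 371/6,13/8 ]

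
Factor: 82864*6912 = 572755968 = 2^12*3^3* 5179^1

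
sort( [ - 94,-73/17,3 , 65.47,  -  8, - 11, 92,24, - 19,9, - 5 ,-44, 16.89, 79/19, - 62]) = [-94 , - 62, - 44, - 19, - 11, - 8, - 5,- 73/17, 3,79/19,9, 16.89, 24 , 65.47,92]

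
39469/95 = 39469/95 = 415.46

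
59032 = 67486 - 8454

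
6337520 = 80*79219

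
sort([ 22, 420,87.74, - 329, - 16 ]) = [ - 329,  -  16,22, 87.74, 420]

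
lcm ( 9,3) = 9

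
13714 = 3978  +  9736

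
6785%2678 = 1429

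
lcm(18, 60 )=180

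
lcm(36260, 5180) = 36260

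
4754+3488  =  8242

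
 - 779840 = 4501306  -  5281146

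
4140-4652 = -512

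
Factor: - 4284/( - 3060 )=7/5 = 5^(-1)*7^1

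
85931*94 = 8077514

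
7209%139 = 120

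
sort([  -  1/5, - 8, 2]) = [ - 8, - 1/5,2]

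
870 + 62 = 932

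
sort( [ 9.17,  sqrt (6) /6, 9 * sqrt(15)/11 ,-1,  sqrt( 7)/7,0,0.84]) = [ - 1  ,  0  ,  sqrt(7) /7,sqrt( 6 )/6,0.84, 9*sqrt ( 15)/11,  9.17 ] 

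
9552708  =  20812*459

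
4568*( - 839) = -3832552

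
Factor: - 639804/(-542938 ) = 2^1*3^1*23^( - 1)*29^( - 1 )*131^1 = 786/667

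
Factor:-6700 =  - 2^2*5^2*67^1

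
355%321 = 34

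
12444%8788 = 3656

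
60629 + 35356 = 95985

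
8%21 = 8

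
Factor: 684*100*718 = 49111200 =2^5*3^2* 5^2*19^1*359^1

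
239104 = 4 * 59776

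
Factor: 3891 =3^1*1297^1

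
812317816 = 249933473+562384343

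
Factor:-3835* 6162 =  - 2^1 *3^1 *5^1*13^2*59^1*79^1 = - 23631270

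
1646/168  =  9 + 67/84= 9.80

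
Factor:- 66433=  - 31^1*2143^1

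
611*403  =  246233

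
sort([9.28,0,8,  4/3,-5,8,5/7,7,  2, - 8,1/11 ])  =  [ - 8 ,  -  5,0,1/11,5/7,4/3,2, 7, 8,8,9.28 ] 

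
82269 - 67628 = 14641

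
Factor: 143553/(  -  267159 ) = -19^ (- 1)*43^( - 1)*439^1= -439/817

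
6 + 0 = 6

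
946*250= 236500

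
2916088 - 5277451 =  - 2361363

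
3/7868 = 3/7868=0.00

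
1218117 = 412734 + 805383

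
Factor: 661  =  661^1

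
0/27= 0 = 0.00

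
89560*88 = 7881280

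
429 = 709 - 280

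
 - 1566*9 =- 14094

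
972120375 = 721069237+251051138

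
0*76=0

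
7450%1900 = 1750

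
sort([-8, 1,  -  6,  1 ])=[ -8,-6, 1,1]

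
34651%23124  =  11527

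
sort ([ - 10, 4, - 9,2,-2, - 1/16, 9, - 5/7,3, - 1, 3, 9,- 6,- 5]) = [-10, - 9, - 6,-5,-2, - 1, - 5/7, - 1/16,2, 3, 3, 4,9, 9 ] 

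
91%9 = 1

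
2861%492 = 401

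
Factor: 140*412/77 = 8240/11 = 2^4 * 5^1*11^( - 1)*103^1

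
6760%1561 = 516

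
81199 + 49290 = 130489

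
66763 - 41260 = 25503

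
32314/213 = 32314/213= 151.71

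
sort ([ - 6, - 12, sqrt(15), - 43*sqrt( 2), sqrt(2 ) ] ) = [ - 43*sqrt(2),  -  12,-6, sqrt(2),sqrt( 15 )]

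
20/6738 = 10/3369 = 0.00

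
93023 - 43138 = 49885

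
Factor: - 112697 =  - 13^1*8669^1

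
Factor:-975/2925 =  -  1/3=- 3^(-1)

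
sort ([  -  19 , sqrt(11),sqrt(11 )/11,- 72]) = [-72 , - 19,  sqrt( 11 )/11, sqrt(11 )]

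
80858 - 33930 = 46928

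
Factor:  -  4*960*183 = - 2^8*3^2 * 5^1*61^1  =  - 702720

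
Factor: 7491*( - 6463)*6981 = - 337980458673 = - 3^2*11^1*13^1* 23^1*179^1 * 227^1*281^1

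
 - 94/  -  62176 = 47/31088 = 0.00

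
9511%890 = 611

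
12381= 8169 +4212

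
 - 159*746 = - 118614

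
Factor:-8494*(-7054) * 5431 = 2^2*31^1  *137^1*3527^1*5431^1=325407467356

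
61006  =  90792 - 29786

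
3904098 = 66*59153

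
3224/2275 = 248/175 = 1.42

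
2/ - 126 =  - 1/63= - 0.02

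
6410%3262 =3148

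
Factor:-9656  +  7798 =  - 1858 = - 2^1*929^1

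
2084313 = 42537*49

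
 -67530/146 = -33765/73  =  -462.53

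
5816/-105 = -56  +  64/105= -55.39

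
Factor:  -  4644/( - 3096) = 2^( - 1) * 3^1 = 3/2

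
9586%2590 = 1816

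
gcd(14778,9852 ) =4926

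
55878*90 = 5029020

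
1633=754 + 879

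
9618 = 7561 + 2057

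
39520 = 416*95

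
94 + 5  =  99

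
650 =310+340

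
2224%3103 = 2224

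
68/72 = 17/18 = 0.94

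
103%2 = 1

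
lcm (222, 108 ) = 3996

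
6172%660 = 232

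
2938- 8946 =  - 6008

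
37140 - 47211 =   -  10071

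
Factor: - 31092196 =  - 2^2*883^1 * 8803^1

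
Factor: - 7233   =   - 3^1 * 2411^1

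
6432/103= 6432/103 = 62.45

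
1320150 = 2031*650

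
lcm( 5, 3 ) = 15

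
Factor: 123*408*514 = 2^4*3^2*17^1*41^1*257^1 = 25794576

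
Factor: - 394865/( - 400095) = 151/153 = 3^ ( - 2)*17^( - 1)*151^1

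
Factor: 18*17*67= 20502 = 2^1*3^2*17^1 * 67^1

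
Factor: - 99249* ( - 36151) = 3587950599  =  3^1*33083^1 * 36151^1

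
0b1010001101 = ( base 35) IN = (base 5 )10103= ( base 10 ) 653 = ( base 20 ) 1cd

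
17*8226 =139842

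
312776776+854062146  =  1166838922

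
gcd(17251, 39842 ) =1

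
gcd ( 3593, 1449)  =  1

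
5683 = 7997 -2314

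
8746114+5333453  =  14079567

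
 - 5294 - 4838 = -10132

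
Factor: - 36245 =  - 5^1* 11^1*659^1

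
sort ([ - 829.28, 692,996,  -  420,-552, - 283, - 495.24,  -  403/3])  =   [-829.28, - 552, - 495.24, - 420,  -  283, - 403/3,692, 996 ] 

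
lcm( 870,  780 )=22620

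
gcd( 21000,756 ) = 84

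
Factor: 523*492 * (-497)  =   - 2^2*3^1*7^1*41^1*71^1 *523^1 = -127886052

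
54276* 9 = 488484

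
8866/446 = 19 + 196/223= 19.88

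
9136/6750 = 4568/3375 = 1.35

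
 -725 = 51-776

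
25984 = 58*448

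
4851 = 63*77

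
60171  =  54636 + 5535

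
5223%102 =21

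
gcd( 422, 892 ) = 2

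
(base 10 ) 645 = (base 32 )k5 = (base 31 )kp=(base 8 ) 1205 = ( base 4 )22011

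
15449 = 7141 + 8308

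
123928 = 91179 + 32749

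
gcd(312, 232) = 8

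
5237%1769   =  1699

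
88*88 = 7744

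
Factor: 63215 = 5^1 * 47^1*269^1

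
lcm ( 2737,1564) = 10948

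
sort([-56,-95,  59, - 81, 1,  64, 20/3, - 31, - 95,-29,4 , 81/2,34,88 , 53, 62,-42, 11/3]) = [ - 95,  -  95,-81, - 56, - 42,-31,-29, 1  ,  11/3,4, 20/3, 34, 81/2,53,59, 62,64, 88]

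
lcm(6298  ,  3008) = 201536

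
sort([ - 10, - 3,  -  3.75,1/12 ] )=[ - 10, - 3.75, - 3,1/12]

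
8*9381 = 75048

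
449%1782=449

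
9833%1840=633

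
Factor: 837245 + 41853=879098 = 2^1*11^1*31^1*1289^1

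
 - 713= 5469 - 6182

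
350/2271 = 350/2271 = 0.15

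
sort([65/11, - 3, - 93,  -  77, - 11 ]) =[ - 93,  -  77, - 11,-3,65/11] 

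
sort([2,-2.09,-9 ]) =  [- 9,-2.09, 2 ]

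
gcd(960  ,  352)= 32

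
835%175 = 135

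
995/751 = 1  +  244/751 = 1.32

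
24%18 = 6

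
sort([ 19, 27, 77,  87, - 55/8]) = [ - 55/8, 19, 27, 77, 87 ] 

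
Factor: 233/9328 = 2^(-4)*11^(-1)*53^ (-1)*233^1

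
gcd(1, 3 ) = 1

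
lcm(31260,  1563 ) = 31260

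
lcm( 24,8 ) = 24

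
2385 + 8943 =11328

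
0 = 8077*0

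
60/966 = 10/161= 0.06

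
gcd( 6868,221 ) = 17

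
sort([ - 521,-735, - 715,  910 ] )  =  [-735, - 715, - 521,  910]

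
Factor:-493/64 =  - 2^( - 6)*17^1*29^1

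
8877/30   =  2959/10 = 295.90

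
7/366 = 7/366 = 0.02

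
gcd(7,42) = 7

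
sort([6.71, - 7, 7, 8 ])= [ - 7, 6.71,7, 8]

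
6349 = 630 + 5719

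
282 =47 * 6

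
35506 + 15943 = 51449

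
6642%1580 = 322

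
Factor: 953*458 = 436474 = 2^1*229^1 * 953^1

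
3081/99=1027/33 = 31.12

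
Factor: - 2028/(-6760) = 3/10 = 2^ (  -  1 )*3^1*5^( - 1 )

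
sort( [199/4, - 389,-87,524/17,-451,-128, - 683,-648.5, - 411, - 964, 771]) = [ - 964,-683,-648.5 , - 451  ,-411, - 389 ,- 128, - 87, 524/17, 199/4, 771]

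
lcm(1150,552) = 13800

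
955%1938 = 955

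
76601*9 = 689409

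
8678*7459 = 64729202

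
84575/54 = 1566+11/54 = 1566.20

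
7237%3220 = 797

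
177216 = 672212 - 494996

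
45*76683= 3450735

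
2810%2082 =728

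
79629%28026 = 23577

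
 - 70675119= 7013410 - 77688529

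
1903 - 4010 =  - 2107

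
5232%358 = 220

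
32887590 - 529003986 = -496116396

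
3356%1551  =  254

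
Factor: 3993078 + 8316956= 12310034= 2^1 *11^1*559547^1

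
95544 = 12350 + 83194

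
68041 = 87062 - 19021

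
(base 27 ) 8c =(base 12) 170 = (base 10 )228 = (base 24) 9c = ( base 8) 344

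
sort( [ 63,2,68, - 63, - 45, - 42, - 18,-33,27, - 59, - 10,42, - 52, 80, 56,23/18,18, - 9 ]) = [ - 63, - 59, - 52, - 45, - 42, - 33, - 18, - 10, - 9  ,  23/18,2,18 , 27,42, 56,63 , 68,80]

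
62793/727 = 86 + 271/727= 86.37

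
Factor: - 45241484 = -2^2*71^1*241^1 * 661^1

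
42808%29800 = 13008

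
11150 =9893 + 1257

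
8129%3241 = 1647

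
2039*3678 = 7499442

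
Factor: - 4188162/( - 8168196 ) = 2^( - 1 )*11^1*23^1*31^1 * 59^( - 1 )*83^( - 1 )*89^1 * 139^( - 1) = 698027/1361366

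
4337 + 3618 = 7955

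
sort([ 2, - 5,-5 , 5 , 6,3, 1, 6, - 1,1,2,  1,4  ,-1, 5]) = [ - 5, -5,-1, - 1,1,1,1,2,2,3,4,5,5, 6,6]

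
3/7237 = 3/7237 = 0.00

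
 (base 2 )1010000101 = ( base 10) 645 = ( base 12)459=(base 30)lf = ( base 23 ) 151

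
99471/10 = 99471/10 = 9947.10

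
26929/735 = 3847/105 =36.64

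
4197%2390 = 1807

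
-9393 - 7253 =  - 16646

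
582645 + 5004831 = 5587476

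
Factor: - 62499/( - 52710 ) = 83/70  =  2^( -1)*5^( - 1)*7^( - 1)*83^1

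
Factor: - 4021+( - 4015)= - 8036 = - 2^2*7^2*41^1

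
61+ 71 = 132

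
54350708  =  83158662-28807954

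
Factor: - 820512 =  -2^5*3^2*7^1*11^1*37^1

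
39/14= 39/14  =  2.79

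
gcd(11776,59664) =16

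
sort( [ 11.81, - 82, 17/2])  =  [ - 82,17/2 , 11.81]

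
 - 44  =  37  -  81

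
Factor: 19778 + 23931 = 43709 = 109^1*401^1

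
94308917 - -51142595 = 145451512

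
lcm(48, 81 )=1296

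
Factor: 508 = 2^2*127^1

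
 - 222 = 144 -366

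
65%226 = 65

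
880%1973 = 880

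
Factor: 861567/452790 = 2^( - 1)*3^( -3)*5^(-1 ) * 7^2*13^( - 1)*43^( - 1)*5861^1 =287189/150930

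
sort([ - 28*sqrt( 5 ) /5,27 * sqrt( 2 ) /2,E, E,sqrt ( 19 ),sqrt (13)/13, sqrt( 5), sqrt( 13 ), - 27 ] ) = [  -  27 ,  -  28*sqrt( 5 ) /5, sqrt( 13) /13, sqrt( 5), E,  E , sqrt( 13), sqrt( 19 ), 27 * sqrt( 2) /2] 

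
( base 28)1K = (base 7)66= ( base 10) 48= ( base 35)1d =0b110000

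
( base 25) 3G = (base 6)231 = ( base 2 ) 1011011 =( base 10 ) 91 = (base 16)5B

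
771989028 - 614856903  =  157132125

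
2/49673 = 2/49673 = 0.00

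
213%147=66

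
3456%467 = 187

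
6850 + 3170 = 10020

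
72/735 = 24/245 = 0.10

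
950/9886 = 475/4943=0.10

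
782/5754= 391/2877 = 0.14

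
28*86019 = 2408532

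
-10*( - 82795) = 827950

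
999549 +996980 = 1996529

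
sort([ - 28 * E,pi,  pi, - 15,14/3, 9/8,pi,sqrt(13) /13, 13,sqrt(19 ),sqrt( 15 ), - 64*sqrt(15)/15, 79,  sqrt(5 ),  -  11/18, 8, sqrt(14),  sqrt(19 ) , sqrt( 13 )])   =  [ - 28*E,-64*sqrt(15 )/15,-15, - 11/18,sqrt(13) /13 , 9/8 , sqrt( 5),pi,pi,pi,sqrt(13),sqrt(14 ) , sqrt(15)  ,  sqrt(19), sqrt( 19 ),  14/3,  8,13,79 ] 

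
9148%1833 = 1816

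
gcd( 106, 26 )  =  2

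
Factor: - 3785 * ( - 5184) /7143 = 2^6*3^3*5^1*757^1*2381^( - 1 ) =6540480/2381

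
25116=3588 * 7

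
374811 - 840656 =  - 465845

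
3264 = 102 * 32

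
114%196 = 114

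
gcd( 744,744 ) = 744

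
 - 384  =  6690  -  7074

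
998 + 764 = 1762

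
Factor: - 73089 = - 3^3*2707^1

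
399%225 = 174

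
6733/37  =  181 + 36/37 = 181.97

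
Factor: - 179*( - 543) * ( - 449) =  - 3^1 * 179^1*181^1*449^1 = - 43641453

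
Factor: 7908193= 31^1 * 71^1*3593^1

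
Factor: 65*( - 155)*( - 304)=3062800=2^4 * 5^2 * 13^1 * 19^1 * 31^1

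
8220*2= 16440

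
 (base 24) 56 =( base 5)1001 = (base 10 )126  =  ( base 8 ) 176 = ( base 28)4E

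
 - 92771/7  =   - 13253= - 13253.00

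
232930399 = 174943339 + 57987060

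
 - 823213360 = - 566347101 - 256866259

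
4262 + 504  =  4766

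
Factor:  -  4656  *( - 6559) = 2^4 * 3^1*7^1*97^1*937^1 = 30538704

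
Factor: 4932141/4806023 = 3^1 * 31^( -1 ) * 109^1*229^( - 1 ) * 677^( - 1 ) * 15083^1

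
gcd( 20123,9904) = 1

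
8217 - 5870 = 2347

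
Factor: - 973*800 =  - 778400 = -2^5* 5^2*7^1*139^1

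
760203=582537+177666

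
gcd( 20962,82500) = 2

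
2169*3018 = 6546042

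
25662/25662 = 1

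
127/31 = 4+3/31 = 4.10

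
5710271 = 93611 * 61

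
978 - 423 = 555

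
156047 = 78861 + 77186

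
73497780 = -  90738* ( - 810 ) 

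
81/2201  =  81/2201 = 0.04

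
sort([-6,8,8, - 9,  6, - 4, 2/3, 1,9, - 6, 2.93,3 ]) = [-9, - 6 , - 6, - 4,  2/3,1, 2.93,3,  6,8,  8, 9 ]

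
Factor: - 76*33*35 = -2^2*3^1*5^1*7^1*11^1*19^1  =  - 87780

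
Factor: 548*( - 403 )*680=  - 2^5*5^1 * 13^1 * 17^1*31^1*137^1 = - 150173920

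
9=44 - 35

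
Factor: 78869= 7^1*19^1 *593^1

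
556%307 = 249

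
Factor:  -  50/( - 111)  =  2^1*3^(  -  1 )*5^2*37^( - 1)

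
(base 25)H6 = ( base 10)431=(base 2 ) 110101111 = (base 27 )FQ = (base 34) cn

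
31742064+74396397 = 106138461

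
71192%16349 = 5796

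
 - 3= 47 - 50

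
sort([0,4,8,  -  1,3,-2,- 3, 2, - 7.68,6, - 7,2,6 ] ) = [ - 7.68, - 7,-3, - 2, - 1,0, 2,2,3, 4, 6,6, 8]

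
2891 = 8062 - 5171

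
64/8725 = 64/8725  =  0.01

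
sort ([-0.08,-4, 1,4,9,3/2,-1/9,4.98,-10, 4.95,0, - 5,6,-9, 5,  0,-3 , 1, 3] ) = [ - 10, - 9, -5,-4, - 3, - 1/9, - 0.08,0,0,1,1,3/2,3, 4, 4.95,4.98, 5,6,9 ] 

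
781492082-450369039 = 331123043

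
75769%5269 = 2003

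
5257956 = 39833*132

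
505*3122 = 1576610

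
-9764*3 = -29292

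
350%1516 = 350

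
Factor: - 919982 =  - 2^1*7^1*65713^1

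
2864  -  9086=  - 6222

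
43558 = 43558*1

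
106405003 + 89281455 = 195686458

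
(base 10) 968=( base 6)4252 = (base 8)1710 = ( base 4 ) 33020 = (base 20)288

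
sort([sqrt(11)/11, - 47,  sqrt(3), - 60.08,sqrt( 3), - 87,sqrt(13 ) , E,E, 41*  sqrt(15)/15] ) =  [ - 87, - 60.08,-47,sqrt(11)/11, sqrt(3), sqrt(3),E,E,sqrt (13) , 41 * sqrt(15 ) /15]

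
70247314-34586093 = 35661221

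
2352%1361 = 991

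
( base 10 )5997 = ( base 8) 13555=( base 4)1131231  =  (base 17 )13cd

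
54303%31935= 22368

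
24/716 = 6/179= 0.03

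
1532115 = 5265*291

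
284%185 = 99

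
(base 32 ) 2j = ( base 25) 38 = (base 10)83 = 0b1010011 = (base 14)5d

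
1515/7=1515/7 =216.43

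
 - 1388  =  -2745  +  1357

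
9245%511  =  47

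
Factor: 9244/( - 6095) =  - 2^2*5^(  -  1 )*23^( - 1 )*53^( - 1 ) * 2311^1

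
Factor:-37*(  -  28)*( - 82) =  - 2^3*7^1*37^1*41^1 = -  84952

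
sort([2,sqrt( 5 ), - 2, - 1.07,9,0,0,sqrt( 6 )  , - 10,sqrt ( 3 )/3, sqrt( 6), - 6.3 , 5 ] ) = [-10, - 6.3,-2,-1.07, 0,0 , sqrt(3 ) /3 , 2, sqrt( 5),sqrt( 6), sqrt ( 6 ),5,9]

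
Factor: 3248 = 2^4*7^1*29^1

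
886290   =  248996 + 637294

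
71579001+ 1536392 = 73115393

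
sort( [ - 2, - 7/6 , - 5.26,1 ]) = [ - 5.26, - 2, - 7/6,  1]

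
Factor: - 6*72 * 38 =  - 16416 = - 2^5*3^3*19^1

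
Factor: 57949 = 167^1*347^1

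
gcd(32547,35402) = 571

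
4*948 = 3792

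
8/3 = 8/3 = 2.67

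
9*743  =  6687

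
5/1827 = 5/1827 = 0.00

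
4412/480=9 + 23/120 = 9.19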